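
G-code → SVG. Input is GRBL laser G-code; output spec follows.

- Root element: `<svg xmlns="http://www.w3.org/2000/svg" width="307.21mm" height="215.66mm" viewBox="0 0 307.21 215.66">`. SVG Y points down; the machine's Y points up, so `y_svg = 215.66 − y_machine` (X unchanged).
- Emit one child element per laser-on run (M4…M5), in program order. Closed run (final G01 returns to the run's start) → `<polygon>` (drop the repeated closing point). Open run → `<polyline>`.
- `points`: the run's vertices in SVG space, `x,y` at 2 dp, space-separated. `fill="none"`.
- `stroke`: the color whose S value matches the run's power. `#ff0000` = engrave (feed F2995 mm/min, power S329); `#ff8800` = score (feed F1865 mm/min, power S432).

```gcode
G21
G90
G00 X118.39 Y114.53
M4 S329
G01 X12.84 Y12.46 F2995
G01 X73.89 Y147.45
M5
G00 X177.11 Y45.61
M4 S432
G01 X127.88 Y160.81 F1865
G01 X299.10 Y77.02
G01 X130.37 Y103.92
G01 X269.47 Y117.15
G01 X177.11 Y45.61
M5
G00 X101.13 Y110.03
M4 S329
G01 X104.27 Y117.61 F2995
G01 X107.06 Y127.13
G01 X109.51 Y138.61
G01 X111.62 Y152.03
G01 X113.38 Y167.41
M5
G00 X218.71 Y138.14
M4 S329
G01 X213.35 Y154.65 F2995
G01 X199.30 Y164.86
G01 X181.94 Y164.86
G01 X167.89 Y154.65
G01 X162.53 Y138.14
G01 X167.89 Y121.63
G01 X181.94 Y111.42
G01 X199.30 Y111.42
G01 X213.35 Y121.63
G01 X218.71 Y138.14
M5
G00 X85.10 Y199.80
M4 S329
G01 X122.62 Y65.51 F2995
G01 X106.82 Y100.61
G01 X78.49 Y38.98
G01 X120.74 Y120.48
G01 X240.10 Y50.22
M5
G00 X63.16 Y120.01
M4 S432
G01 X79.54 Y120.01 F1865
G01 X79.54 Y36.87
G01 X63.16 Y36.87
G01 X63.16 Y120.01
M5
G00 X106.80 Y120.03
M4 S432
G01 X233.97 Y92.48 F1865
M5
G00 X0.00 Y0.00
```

Machine Y-up, SVG Y-down with viewBox height 215.66, so y_svg = 215.66 − y_machine; X carries over.

Run 1: S329 ⇒ engrave layer `#ff0000`. The run is open, so emit a `<polyline>` with points (Y-flipped): 118.39,101.13 12.84,203.20 73.89,68.21.

Run 2: power S432 maps to stroke `#ff8800` (score). The run returns to its start, so emit a `<polygon>` with points (Y-flipped): 177.11,170.05 127.88,54.85 299.10,138.64 130.37,111.74 269.47,98.51.

Run 3: S329 ⇒ engrave layer `#ff0000`. The run is open, so emit a `<polyline>` with points (Y-flipped): 101.13,105.63 104.27,98.05 107.06,88.53 109.51,77.05 111.62,63.63 113.38,48.25.

Run 4: power S329 maps to stroke `#ff0000` (engrave). The run returns to its start, so emit a `<polygon>` with points (Y-flipped): 218.71,77.52 213.35,61.01 199.30,50.80 181.94,50.80 167.89,61.01 162.53,77.52 167.89,94.03 181.94,104.24 199.30,104.24 213.35,94.03.

Run 5: the run's S329 means `#ff0000` (engrave). The run is open, so emit a `<polyline>` with points (Y-flipped): 85.10,15.86 122.62,150.15 106.82,115.05 78.49,176.68 120.74,95.18 240.10,165.44.

Run 6: the run's S432 means `#ff8800` (score). The run returns to its start, so emit a `<polygon>` with points (Y-flipped): 63.16,95.65 79.54,95.65 79.54,178.79 63.16,178.79.

Run 7: power S432 maps to stroke `#ff8800` (score). The run is open, so emit a `<polyline>` with points (Y-flipped): 106.80,95.63 233.97,123.18.

<svg xmlns="http://www.w3.org/2000/svg" width="307.21mm" height="215.66mm" viewBox="0 0 307.21 215.66">
  <polyline points="118.39,101.13 12.84,203.20 73.89,68.21" fill="none" stroke="#ff0000"/>
  <polygon points="177.11,170.05 127.88,54.85 299.10,138.64 130.37,111.74 269.47,98.51" fill="none" stroke="#ff8800"/>
  <polyline points="101.13,105.63 104.27,98.05 107.06,88.53 109.51,77.05 111.62,63.63 113.38,48.25" fill="none" stroke="#ff0000"/>
  <polygon points="218.71,77.52 213.35,61.01 199.30,50.80 181.94,50.80 167.89,61.01 162.53,77.52 167.89,94.03 181.94,104.24 199.30,104.24 213.35,94.03" fill="none" stroke="#ff0000"/>
  <polyline points="85.10,15.86 122.62,150.15 106.82,115.05 78.49,176.68 120.74,95.18 240.10,165.44" fill="none" stroke="#ff0000"/>
  <polygon points="63.16,95.65 79.54,95.65 79.54,178.79 63.16,178.79" fill="none" stroke="#ff8800"/>
  <polyline points="106.80,95.63 233.97,123.18" fill="none" stroke="#ff8800"/>
</svg>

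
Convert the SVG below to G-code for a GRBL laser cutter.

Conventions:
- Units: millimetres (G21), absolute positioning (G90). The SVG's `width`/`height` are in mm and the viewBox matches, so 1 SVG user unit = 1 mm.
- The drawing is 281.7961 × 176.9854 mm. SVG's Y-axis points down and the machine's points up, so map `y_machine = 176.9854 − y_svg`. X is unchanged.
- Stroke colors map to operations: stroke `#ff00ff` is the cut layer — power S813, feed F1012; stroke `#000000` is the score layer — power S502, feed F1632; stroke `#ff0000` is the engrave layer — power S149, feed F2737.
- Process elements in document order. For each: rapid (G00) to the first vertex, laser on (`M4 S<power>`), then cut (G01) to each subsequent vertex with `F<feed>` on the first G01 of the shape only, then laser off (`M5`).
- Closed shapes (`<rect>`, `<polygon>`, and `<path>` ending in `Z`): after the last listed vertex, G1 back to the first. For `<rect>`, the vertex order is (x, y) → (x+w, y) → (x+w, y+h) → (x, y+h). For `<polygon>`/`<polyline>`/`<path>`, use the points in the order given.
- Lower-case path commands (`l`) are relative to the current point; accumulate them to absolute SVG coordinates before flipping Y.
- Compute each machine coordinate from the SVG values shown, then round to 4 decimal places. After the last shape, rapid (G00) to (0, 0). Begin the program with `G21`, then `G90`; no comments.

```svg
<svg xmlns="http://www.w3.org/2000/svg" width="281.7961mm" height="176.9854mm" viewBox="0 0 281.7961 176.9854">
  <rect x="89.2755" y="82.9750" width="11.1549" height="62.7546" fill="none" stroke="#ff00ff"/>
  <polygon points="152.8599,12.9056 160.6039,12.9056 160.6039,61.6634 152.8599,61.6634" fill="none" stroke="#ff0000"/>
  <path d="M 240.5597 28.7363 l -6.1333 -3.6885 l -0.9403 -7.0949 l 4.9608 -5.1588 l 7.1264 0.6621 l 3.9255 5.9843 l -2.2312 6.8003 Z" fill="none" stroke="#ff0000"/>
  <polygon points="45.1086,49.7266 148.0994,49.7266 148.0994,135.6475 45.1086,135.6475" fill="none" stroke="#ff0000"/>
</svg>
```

G21
G90
G00 X89.2755 Y94.0104
M4 S813
G01 X100.4304 Y94.0104 F1012
G01 X100.4304 Y31.2558
G01 X89.2755 Y31.2558
G01 X89.2755 Y94.0104
M5
G00 X152.8599 Y164.0798
M4 S149
G01 X160.6039 Y164.0798 F2737
G01 X160.6039 Y115.3220
G01 X152.8599 Y115.3220
G01 X152.8599 Y164.0798
M5
G00 X240.5597 Y148.2491
M4 S149
G01 X234.4264 Y151.9376 F2737
G01 X233.4861 Y159.0325
G01 X238.4469 Y164.1913
G01 X245.5733 Y163.5292
G01 X249.4988 Y157.5449
G01 X247.2676 Y150.7446
G01 X240.5597 Y148.2491
M5
G00 X45.1086 Y127.2588
M4 S149
G01 X148.0994 Y127.2588 F2737
G01 X148.0994 Y41.3379
G01 X45.1086 Y41.3379
G01 X45.1086 Y127.2588
M5
G00 X0.0000 Y0.0000

1 u = 1 mm; y_m = 176.9854 − y.

[1] `<rect>` rectangle, #ff00ff→cut S813 F1012: (89.2755,94.0104) → (100.4304,94.0104) → (100.4304,31.2558) → (89.2755,31.2558) → (89.2755,94.0104) (closed)

[2] `<polygon>` rectangle, #ff0000→engrave S149 F2737: (152.8599,164.0798) → (160.6039,164.0798) → (160.6039,115.3220) → (152.8599,115.3220) → (152.8599,164.0798) (closed)

[3] `<path>` regular polygon, #ff0000→engrave S149 F2737: (240.5597,148.2491) → (234.4264,151.9376) → (233.4861,159.0325) → (238.4469,164.1913) → (245.5733,163.5292) → (249.4988,157.5449) → (247.2676,150.7446) → (240.5597,148.2491) (closed)

[4] `<polygon>` rectangle, #ff0000→engrave S149 F2737: (45.1086,127.2588) → (148.0994,127.2588) → (148.0994,41.3379) → (45.1086,41.3379) → (45.1086,127.2588) (closed)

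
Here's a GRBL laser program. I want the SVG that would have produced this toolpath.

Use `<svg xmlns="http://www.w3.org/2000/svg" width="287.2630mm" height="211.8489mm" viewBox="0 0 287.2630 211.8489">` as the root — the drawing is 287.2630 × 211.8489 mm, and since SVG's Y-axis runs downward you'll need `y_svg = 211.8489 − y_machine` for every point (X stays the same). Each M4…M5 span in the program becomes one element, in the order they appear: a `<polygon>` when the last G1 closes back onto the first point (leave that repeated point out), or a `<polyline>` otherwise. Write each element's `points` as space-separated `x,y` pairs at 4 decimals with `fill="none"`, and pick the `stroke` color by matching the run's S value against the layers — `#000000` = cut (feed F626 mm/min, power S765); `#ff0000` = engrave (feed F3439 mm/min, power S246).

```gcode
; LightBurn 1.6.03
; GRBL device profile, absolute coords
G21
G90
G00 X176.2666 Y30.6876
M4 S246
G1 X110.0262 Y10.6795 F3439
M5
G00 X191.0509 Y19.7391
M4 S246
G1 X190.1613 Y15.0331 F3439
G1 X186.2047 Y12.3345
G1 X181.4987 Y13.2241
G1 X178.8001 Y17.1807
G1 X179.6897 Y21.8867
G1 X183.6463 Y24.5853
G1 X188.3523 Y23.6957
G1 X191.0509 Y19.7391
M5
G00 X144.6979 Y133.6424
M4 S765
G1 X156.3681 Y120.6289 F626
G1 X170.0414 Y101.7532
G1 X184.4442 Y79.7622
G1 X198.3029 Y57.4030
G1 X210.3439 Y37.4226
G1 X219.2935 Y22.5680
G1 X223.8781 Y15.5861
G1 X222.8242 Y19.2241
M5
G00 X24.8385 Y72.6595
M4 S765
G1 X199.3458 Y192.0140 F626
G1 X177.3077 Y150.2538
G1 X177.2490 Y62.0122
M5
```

<svg xmlns="http://www.w3.org/2000/svg" width="287.2630mm" height="211.8489mm" viewBox="0 0 287.2630 211.8489">
  <polyline points="176.2666,181.1613 110.0262,201.1694" fill="none" stroke="#ff0000"/>
  <polygon points="191.0509,192.1098 190.1613,196.8158 186.2047,199.5144 181.4987,198.6248 178.8001,194.6682 179.6897,189.9622 183.6463,187.2636 188.3523,188.1532" fill="none" stroke="#ff0000"/>
  <polyline points="144.6979,78.2065 156.3681,91.2200 170.0414,110.0957 184.4442,132.0867 198.3029,154.4459 210.3439,174.4263 219.2935,189.2809 223.8781,196.2628 222.8242,192.6248" fill="none" stroke="#000000"/>
  <polyline points="24.8385,139.1894 199.3458,19.8349 177.3077,61.5951 177.2490,149.8367" fill="none" stroke="#000000"/>
</svg>

y_svg = 211.8489 − y_m.

[1] S246→`#ff0000` (engrave); open run; points: 176.2666,181.1613 110.0262,201.1694

[2] S246→`#ff0000` (engrave); closed run; points: 191.0509,192.1098 190.1613,196.8158 186.2047,199.5144 181.4987,198.6248 178.8001,194.6682 179.6897,189.9622 183.6463,187.2636 188.3523,188.1532

[3] S765→`#000000` (cut); open run; points: 144.6979,78.2065 156.3681,91.2200 170.0414,110.0957 184.4442,132.0867 198.3029,154.4459 210.3439,174.4263 219.2935,189.2809 223.8781,196.2628 222.8242,192.6248

[4] S765→`#000000` (cut); open run; points: 24.8385,139.1894 199.3458,19.8349 177.3077,61.5951 177.2490,149.8367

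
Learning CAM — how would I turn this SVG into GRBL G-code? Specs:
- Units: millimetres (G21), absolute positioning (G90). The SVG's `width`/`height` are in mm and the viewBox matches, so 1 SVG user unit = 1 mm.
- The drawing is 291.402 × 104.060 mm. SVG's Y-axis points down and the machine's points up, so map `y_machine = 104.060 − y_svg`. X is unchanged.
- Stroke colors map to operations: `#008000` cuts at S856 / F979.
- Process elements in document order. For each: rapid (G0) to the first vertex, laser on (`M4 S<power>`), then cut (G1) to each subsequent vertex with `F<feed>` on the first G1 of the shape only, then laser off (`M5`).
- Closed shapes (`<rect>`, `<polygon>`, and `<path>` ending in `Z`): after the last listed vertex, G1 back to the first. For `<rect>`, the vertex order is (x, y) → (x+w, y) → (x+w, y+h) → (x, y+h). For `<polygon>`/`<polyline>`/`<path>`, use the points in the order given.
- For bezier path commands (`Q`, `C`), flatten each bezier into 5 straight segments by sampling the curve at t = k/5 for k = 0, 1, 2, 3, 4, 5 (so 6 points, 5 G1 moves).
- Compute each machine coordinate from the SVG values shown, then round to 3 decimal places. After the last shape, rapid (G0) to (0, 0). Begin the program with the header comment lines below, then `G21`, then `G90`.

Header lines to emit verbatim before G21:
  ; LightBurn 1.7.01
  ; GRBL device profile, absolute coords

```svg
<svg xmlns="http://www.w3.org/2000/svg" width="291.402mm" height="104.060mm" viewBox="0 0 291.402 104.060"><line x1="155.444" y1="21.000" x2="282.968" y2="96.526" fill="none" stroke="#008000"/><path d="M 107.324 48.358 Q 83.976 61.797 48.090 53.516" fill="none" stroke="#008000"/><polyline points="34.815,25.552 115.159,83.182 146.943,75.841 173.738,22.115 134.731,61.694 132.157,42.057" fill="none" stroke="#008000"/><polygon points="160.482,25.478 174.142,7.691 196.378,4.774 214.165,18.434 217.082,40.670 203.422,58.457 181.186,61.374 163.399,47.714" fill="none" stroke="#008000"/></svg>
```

Since the viewBox matches the mm dimensions, user units are millimetres directly. The only transform is the Y-flip y_m = 104.060 − y_svg.

Shape 1 is a line segment drawn with `<line>`. Its stroke #008000 means cut at S856, F979. After flipping Y the toolpath is (155.444,83.060) → (282.968,7.534).

Shape 2 is a quadratic bezier drawn with `<path>`. Its stroke #008000 means cut at S856, F979. After flipping Y the toolpath is (107.324,55.702) → (97.483,51.195) → (86.640,48.426) → (74.793,47.394) → (61.943,48.100) → (48.090,50.544).

Shape 3 is a open polyline drawn with `<polyline>`. Its stroke #008000 means cut at S856, F979. After flipping Y the toolpath is (34.815,78.508) → (115.159,20.878) → (146.943,28.219) → (173.738,81.945) → (134.731,42.366) → (132.157,62.003).

Shape 4 is a regular polygon drawn with `<polygon>`. Its stroke #008000 means cut at S856, F979. After flipping Y the toolpath is (160.482,78.582) → (174.142,96.369) → (196.378,99.286) → (214.165,85.626) → (217.082,63.390) → (203.422,45.603) → (181.186,42.686) → (163.399,56.346) → (160.482,78.582), returning to the start.

; LightBurn 1.7.01
; GRBL device profile, absolute coords
G21
G90
G0 X155.444 Y83.060
M4 S856
G1 X282.968 Y7.534 F979
M5
G0 X107.324 Y55.702
M4 S856
G1 X97.483 Y51.195 F979
G1 X86.640 Y48.426
G1 X74.793 Y47.394
G1 X61.943 Y48.100
G1 X48.090 Y50.544
M5
G0 X34.815 Y78.508
M4 S856
G1 X115.159 Y20.878 F979
G1 X146.943 Y28.219
G1 X173.738 Y81.945
G1 X134.731 Y42.366
G1 X132.157 Y62.003
M5
G0 X160.482 Y78.582
M4 S856
G1 X174.142 Y96.369 F979
G1 X196.378 Y99.286
G1 X214.165 Y85.626
G1 X217.082 Y63.390
G1 X203.422 Y45.603
G1 X181.186 Y42.686
G1 X163.399 Y56.346
G1 X160.482 Y78.582
M5
G0 X0.000 Y0.000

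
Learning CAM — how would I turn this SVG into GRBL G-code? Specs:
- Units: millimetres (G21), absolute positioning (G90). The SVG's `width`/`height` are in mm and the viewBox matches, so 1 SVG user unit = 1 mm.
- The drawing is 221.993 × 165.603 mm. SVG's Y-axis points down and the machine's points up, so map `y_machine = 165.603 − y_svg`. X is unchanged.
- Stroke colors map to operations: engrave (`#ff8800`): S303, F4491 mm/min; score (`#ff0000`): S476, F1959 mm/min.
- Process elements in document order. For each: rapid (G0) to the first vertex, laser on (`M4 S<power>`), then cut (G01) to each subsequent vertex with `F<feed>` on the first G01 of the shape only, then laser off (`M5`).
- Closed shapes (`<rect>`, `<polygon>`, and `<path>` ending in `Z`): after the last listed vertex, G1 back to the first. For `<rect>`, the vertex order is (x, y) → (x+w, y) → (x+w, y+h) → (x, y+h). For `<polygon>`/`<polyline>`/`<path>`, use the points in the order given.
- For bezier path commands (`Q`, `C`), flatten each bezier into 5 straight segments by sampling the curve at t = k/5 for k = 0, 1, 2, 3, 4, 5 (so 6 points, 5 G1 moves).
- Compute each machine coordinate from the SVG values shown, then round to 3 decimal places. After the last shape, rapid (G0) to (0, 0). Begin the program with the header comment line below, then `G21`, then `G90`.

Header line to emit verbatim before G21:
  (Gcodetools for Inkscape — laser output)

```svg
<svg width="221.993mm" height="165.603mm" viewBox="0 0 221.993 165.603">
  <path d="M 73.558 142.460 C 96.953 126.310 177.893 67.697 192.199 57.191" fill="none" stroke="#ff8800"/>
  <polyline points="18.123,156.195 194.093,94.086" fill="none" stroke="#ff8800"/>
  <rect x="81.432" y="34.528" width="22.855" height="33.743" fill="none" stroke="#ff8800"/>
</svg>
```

(Gcodetools for Inkscape — laser output)
G21
G90
G0 X73.558 Y23.143
M4 S303
G01 X93.507 Y37.204 F4491
G01 X121.306 Y57.109
G01 X150.995 Y78.510
G01 X176.613 Y97.060
G01 X192.199 Y108.412
M5
G0 X18.123 Y9.408
M4 S303
G01 X194.093 Y71.517 F4491
M5
G0 X81.432 Y131.075
M4 S303
G01 X104.287 Y131.075 F4491
G01 X104.287 Y97.332
G01 X81.432 Y97.332
G01 X81.432 Y131.075
M5
G0 X0.000 Y0.000

Since the viewBox matches the mm dimensions, user units are millimetres directly. The only transform is the Y-flip y_m = 165.603 − y_svg.

Shape 1 is a cubic bezier drawn with `<path>`. Its stroke #ff8800 means engrave at S303, F4491. After flipping Y the toolpath is (73.558,23.143) → (93.507,37.204) → (121.306,57.109) → (150.995,78.510) → (176.613,97.060) → (192.199,108.412).

Shape 2 is a line segment drawn with `<polyline>`. Its stroke #ff8800 means engrave at S303, F4491. After flipping Y the toolpath is (18.123,9.408) → (194.093,71.517).

Shape 3 is a rectangle drawn with `<rect>`. Its stroke #ff8800 means engrave at S303, F4491. After flipping Y the toolpath is (81.432,131.075) → (104.287,131.075) → (104.287,97.332) → (81.432,97.332) → (81.432,131.075), returning to the start.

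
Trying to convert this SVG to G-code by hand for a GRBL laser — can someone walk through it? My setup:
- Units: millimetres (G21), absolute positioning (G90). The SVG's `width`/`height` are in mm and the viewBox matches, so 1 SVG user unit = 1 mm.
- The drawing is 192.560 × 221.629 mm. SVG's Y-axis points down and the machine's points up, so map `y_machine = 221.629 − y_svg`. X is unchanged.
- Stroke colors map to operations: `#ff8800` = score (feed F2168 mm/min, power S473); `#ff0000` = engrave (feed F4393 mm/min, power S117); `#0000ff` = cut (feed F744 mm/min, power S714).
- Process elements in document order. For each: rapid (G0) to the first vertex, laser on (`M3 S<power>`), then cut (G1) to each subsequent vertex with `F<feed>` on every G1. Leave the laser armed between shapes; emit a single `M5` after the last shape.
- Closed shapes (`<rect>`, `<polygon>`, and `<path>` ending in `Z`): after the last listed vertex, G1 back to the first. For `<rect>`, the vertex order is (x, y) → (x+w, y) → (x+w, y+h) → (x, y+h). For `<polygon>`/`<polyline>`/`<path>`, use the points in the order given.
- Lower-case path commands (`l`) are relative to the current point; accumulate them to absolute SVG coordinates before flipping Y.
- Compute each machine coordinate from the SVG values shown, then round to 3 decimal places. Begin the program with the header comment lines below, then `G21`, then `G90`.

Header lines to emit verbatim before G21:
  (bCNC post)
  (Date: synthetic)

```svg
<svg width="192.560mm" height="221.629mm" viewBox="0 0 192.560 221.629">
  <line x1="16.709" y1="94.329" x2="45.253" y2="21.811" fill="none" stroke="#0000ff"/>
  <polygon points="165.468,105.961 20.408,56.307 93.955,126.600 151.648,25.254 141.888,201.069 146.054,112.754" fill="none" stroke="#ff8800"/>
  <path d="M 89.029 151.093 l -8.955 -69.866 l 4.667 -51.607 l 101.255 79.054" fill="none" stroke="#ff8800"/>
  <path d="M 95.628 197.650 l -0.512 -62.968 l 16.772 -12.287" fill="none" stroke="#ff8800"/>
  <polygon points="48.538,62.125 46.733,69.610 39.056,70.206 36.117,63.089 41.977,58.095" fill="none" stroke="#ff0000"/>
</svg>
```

Since the viewBox matches the mm dimensions, user units are millimetres directly. The only transform is the Y-flip y_m = 221.629 − y_svg.

Shape 1 is a line segment drawn with `<line>`. Its stroke #0000ff means cut at S714, F744. After flipping Y the toolpath is (16.709,127.300) → (45.253,199.818).

Shape 2 is a closed polygon drawn with `<polygon>`. Its stroke #ff8800 means score at S473, F2168. After flipping Y the toolpath is (165.468,115.668) → (20.408,165.322) → (93.955,95.029) → (151.648,196.375) → (141.888,20.560) → (146.054,108.875) → (165.468,115.668), returning to the start.

Shape 3 is a open polyline drawn with `<path>`. Its stroke #ff8800 means score at S473, F2168. After flipping Y the toolpath is (89.029,70.536) → (80.074,140.402) → (84.741,192.009) → (185.996,112.955).

Shape 4 is a open polyline drawn with `<path>`. Its stroke #ff8800 means score at S473, F2168. After flipping Y the toolpath is (95.628,23.979) → (95.116,86.947) → (111.888,99.234).

Shape 5 is a regular polygon drawn with `<polygon>`. Its stroke #ff0000 means engrave at S117, F4393. After flipping Y the toolpath is (48.538,159.504) → (46.733,152.019) → (39.056,151.423) → (36.117,158.540) → (41.977,163.534) → (48.538,159.504), returning to the start.

(bCNC post)
(Date: synthetic)
G21
G90
G0 X16.709 Y127.300
M3 S714
G1 X45.253 Y199.818 F744
G0 X165.468 Y115.668
M3 S473
G1 X20.408 Y165.322 F2168
G1 X93.955 Y95.029 F2168
G1 X151.648 Y196.375 F2168
G1 X141.888 Y20.560 F2168
G1 X146.054 Y108.875 F2168
G1 X165.468 Y115.668 F2168
G0 X89.029 Y70.536
M3 S473
G1 X80.074 Y140.402 F2168
G1 X84.741 Y192.009 F2168
G1 X185.996 Y112.955 F2168
G0 X95.628 Y23.979
M3 S473
G1 X95.116 Y86.947 F2168
G1 X111.888 Y99.234 F2168
G0 X48.538 Y159.504
M3 S117
G1 X46.733 Y152.019 F4393
G1 X39.056 Y151.423 F4393
G1 X36.117 Y158.540 F4393
G1 X41.977 Y163.534 F4393
G1 X48.538 Y159.504 F4393
M5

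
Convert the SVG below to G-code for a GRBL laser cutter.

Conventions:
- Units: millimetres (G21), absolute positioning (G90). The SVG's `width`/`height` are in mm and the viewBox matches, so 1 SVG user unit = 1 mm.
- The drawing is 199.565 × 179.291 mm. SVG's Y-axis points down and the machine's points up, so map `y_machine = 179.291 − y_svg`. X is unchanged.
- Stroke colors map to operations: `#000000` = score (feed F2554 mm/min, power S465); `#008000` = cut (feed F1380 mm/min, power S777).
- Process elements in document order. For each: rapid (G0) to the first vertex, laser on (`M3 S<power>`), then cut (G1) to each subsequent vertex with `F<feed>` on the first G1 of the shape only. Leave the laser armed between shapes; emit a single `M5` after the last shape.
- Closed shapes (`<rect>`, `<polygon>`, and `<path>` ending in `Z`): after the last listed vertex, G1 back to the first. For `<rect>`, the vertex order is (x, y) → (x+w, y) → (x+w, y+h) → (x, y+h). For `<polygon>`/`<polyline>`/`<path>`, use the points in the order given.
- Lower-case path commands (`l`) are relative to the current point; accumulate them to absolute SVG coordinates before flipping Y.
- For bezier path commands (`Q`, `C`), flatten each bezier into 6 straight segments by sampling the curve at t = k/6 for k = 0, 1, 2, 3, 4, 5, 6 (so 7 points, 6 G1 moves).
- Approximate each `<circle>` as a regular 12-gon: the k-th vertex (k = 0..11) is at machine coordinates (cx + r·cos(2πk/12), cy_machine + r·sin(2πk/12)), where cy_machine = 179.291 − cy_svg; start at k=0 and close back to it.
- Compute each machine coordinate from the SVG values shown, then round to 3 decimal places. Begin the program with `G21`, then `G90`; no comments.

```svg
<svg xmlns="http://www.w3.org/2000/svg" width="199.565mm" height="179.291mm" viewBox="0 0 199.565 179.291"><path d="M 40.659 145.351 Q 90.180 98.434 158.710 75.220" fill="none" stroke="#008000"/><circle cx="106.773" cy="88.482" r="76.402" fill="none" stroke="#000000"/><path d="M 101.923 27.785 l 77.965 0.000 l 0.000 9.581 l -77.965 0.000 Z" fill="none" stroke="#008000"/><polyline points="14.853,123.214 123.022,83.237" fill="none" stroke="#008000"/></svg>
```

viewBox `0 0 199.565 179.291` with mm width/height → 1 unit = 1 mm. Flip: y_m = 179.291 − y_svg.

**Shape 1** — `<path>` quadratic bezier, stroke `#008000` → cut (S777, F1380). Control points (SVG): P0=(40.659,145.351), P1=(90.180,98.434), P2=(158.710,75.220); sampled at t=k/6. Machine vertices: (40.659,33.940) → (57.694,48.921) → (75.785,62.584) → (94.932,74.931) → (115.135,85.961) → (136.395,95.675) → (158.710,104.071). Open path.

**Shape 2** — `<circle>` circle, stroke `#000000` → score (S465, F2554). Machine vertices: (183.175,90.809) → (172.939,129.010) → (144.974,156.975) → (106.773,167.211) → (68.572,156.975) → (40.607,129.010) → (30.371,90.809) → (40.607,52.608) → (68.572,24.643) → (106.773,14.407) → (144.974,24.643) → (172.939,52.608) → (183.175,90.809). Closed: final G1 returns to the first vertex.

**Shape 3** — `<path>` rectangle, stroke `#008000` → cut (S777, F1380). Machine vertices: (101.923,151.506) → (179.888,151.506) → (179.888,141.925) → (101.923,141.925) → (101.923,151.506). Closed: final G1 returns to the first vertex.

**Shape 4** — `<polyline>` line segment, stroke `#008000` → cut (S777, F1380). Machine vertices: (14.853,56.077) → (123.022,96.054). Open path.

G21
G90
G0 X40.659 Y33.940
M3 S777
G1 X57.694 Y48.921 F1380
G1 X75.785 Y62.584
G1 X94.932 Y74.931
G1 X115.135 Y85.961
G1 X136.395 Y95.675
G1 X158.710 Y104.071
G0 X183.175 Y90.809
M3 S465
G1 X172.939 Y129.010 F2554
G1 X144.974 Y156.975
G1 X106.773 Y167.211
G1 X68.572 Y156.975
G1 X40.607 Y129.010
G1 X30.371 Y90.809
G1 X40.607 Y52.608
G1 X68.572 Y24.643
G1 X106.773 Y14.407
G1 X144.974 Y24.643
G1 X172.939 Y52.608
G1 X183.175 Y90.809
G0 X101.923 Y151.506
M3 S777
G1 X179.888 Y151.506 F1380
G1 X179.888 Y141.925
G1 X101.923 Y141.925
G1 X101.923 Y151.506
G0 X14.853 Y56.077
M3 S777
G1 X123.022 Y96.054 F1380
M5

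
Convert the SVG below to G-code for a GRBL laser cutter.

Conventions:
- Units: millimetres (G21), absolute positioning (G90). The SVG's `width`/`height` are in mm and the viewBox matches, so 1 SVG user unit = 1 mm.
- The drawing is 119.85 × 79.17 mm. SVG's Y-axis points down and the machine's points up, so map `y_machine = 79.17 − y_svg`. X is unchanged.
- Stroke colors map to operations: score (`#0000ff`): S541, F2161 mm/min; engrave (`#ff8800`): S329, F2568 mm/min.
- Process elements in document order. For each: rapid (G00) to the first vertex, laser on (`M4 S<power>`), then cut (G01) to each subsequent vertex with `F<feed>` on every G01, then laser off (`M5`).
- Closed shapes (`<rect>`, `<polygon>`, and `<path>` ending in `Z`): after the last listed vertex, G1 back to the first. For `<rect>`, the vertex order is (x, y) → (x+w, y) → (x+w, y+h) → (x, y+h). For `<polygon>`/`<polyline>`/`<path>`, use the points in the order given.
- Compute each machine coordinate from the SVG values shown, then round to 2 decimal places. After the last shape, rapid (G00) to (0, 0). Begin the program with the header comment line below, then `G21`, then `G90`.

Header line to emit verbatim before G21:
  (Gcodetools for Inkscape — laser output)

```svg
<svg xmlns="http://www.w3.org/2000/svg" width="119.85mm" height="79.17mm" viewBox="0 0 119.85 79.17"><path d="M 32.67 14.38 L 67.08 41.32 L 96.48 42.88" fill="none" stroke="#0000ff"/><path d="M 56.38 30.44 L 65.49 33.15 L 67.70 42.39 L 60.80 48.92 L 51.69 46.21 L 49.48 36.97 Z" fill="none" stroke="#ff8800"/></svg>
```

(Gcodetools for Inkscape — laser output)
G21
G90
G00 X32.67 Y64.79
M4 S541
G01 X67.08 Y37.85 F2161
G01 X96.48 Y36.29 F2161
M5
G00 X56.38 Y48.73
M4 S329
G01 X65.49 Y46.02 F2568
G01 X67.70 Y36.78 F2568
G01 X60.80 Y30.25 F2568
G01 X51.69 Y32.96 F2568
G01 X49.48 Y42.20 F2568
G01 X56.38 Y48.73 F2568
M5
G00 X0.00 Y0.00

1 u = 1 mm; y_m = 79.17 − y.

[1] `<path>` open polyline, #0000ff→score S541 F2161: (32.67,64.79) → (67.08,37.85) → (96.48,36.29)

[2] `<path>` regular polygon, #ff8800→engrave S329 F2568: (56.38,48.73) → (65.49,46.02) → (67.70,36.78) → (60.80,30.25) → (51.69,32.96) → (49.48,42.20) → (56.38,48.73) (closed)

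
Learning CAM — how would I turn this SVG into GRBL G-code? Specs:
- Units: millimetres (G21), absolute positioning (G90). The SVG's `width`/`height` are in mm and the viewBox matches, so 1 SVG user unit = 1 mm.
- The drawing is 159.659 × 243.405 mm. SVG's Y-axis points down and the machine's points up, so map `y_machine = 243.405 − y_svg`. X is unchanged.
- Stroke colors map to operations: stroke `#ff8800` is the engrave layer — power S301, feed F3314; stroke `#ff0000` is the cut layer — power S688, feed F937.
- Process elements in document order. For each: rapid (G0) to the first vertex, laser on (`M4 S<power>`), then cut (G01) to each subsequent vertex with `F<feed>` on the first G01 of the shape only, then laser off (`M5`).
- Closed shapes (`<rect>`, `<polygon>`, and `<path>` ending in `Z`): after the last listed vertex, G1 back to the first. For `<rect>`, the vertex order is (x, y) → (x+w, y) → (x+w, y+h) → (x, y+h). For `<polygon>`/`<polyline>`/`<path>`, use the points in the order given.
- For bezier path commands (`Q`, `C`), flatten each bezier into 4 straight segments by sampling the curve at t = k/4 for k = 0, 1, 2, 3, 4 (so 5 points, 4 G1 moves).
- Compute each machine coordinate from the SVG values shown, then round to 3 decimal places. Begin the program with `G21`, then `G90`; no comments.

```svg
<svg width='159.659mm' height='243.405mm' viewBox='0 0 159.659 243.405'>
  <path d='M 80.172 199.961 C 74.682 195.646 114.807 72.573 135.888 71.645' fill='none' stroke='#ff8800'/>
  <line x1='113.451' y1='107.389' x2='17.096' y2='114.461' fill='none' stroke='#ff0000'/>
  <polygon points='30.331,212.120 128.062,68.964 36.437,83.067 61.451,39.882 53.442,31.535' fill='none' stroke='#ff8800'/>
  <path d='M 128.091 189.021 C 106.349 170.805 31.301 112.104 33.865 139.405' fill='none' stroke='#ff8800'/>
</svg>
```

G21
G90
G0 X80.172 Y43.444
M4 S301
G01 X83.597 Y65.183 F3314
G01 X98.066 Y108.872
G01 X117.517 Y151.926
G01 X135.888 Y171.760
M5
G0 X113.451 Y136.016
M4 S688
G01 X17.096 Y128.944 F937
M5
G0 X30.331 Y31.285
M4 S301
G01 X128.062 Y174.441 F3314
G01 X36.437 Y160.338
G01 X61.451 Y203.523
G01 X53.442 Y211.870
G01 X30.331 Y31.285
M5
G0 X128.091 Y54.384
M4 S301
G01 X103.835 Y73.661 F3314
G01 X71.863 Y96.261
G01 X44.449 Y110.327
G01 X33.865 Y104.000
M5

viewBox `0 0 159.659 243.405` with mm width/height → 1 unit = 1 mm. Flip: y_m = 243.405 − y_svg.

**Shape 1** — `<path>` cubic bezier, stroke `#ff8800` → engrave (S301, F3314). Control points (SVG): P0=(80.172,199.961), P1=(74.682,195.646), P2=(114.807,72.573), P3=(135.888,71.645); sampled at t=k/4. Machine vertices: (80.172,43.444) → (83.597,65.183) → (98.066,108.872) → (117.517,151.926) → (135.888,171.760). Open path.

**Shape 2** — `<line>` line segment, stroke `#ff0000` → cut (S688, F937). Machine vertices: (113.451,136.016) → (17.096,128.944). Open path.

**Shape 3** — `<polygon>` closed polygon, stroke `#ff8800` → engrave (S301, F3314). Machine vertices: (30.331,31.285) → (128.062,174.441) → (36.437,160.338) → (61.451,203.523) → (53.442,211.870) → (30.331,31.285). Closed: final G1 returns to the first vertex.

**Shape 4** — `<path>` cubic bezier, stroke `#ff8800` → engrave (S301, F3314). Control points (SVG): P0=(128.091,189.021), P1=(106.349,170.805), P2=(31.301,112.104), P3=(33.865,139.405); sampled at t=k/4. Machine vertices: (128.091,54.384) → (103.835,73.661) → (71.863,96.261) → (44.449,110.327) → (33.865,104.000). Open path.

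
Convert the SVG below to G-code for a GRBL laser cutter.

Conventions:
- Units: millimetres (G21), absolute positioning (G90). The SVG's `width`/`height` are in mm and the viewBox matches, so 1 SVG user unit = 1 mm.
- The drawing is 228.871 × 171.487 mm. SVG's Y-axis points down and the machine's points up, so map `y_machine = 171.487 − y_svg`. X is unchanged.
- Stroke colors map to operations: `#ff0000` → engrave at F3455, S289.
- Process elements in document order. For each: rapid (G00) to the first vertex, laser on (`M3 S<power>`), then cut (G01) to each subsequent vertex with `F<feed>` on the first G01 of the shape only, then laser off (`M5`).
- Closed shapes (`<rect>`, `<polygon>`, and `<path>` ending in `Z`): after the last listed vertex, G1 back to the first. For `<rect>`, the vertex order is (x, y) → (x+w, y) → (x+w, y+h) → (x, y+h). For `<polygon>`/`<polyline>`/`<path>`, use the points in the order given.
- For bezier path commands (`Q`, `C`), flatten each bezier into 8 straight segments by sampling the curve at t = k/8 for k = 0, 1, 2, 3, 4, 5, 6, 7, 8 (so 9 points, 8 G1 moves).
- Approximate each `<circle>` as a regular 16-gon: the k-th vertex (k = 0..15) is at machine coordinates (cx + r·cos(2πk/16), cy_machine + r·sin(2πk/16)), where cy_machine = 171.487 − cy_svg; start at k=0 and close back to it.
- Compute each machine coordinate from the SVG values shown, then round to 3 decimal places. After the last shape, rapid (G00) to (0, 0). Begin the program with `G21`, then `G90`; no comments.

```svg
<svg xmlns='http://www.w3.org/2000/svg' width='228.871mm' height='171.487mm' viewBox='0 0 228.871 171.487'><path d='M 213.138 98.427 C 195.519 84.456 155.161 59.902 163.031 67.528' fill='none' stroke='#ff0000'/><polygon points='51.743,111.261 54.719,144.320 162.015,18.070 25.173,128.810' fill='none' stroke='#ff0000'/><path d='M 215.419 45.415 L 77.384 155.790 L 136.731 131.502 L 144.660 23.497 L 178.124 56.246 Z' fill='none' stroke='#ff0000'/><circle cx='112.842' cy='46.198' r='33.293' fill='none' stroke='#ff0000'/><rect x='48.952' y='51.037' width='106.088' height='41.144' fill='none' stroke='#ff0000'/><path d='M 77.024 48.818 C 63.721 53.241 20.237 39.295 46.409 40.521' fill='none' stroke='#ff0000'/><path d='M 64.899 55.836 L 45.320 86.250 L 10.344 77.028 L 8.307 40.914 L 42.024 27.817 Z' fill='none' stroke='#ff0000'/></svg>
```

1 u = 1 mm; y_m = 171.487 − y.

[1] `<path>` cubic bezier, #ff0000→engrave S289 F3455: (213.138,73.060) → (205.604,78.712) → (196.769,84.854) → (187.466,90.987) → (178.526,96.608) → (170.781,101.217) → (165.062,104.313) → (162.202,105.394) → (163.031,103.959)

[2] `<polygon>` closed polygon, #ff0000→engrave S289 F3455: (51.743,60.226) → (54.719,27.167) → (162.015,153.417) → (25.173,42.677) → (51.743,60.226) (closed)

[3] `<path>` closed polygon, #ff0000→engrave S289 F3455: (215.419,126.072) → (77.384,15.697) → (136.731,39.985) → (144.660,147.990) → (178.124,115.241) → (215.419,126.072) (closed)

[4] `<circle>` circle, #ff0000→engrave S289 F3455: (146.135,125.289) → (143.601,138.030) → (136.384,148.831) → (125.583,156.048) → (112.842,158.582) → (100.101,156.048) → (89.300,148.831) → (82.083,138.030) → (79.549,125.289) → (82.083,112.548) → (89.300,101.747) → (100.101,94.530) → (112.842,91.996) → (125.583,94.530) → (136.384,101.747) → (143.601,112.548) → (146.135,125.289) (closed)

[5] `<rect>` rectangle, #ff0000→engrave S289 F3455: (48.952,120.450) → (155.040,120.450) → (155.040,79.306) → (48.952,79.306) → (48.952,120.450) (closed)

[6] `<path>` cubic bezier, #ff0000→engrave S289 F3455: (77.024,122.669) → (70.816,121.806) → (62.948,122.272) → (54.590,123.674) → (46.913,125.619) → (41.087,127.713) → (38.281,129.565) → (39.665,130.780) → (46.409,130.966)

[7] `<path>` regular polygon, #ff0000→engrave S289 F3455: (64.899,115.651) → (45.320,85.237) → (10.344,94.459) → (8.307,130.573) → (42.024,143.670) → (64.899,115.651) (closed)

G21
G90
G00 X213.138 Y73.060
M3 S289
G01 X205.604 Y78.712 F3455
G01 X196.769 Y84.854
G01 X187.466 Y90.987
G01 X178.526 Y96.608
G01 X170.781 Y101.217
G01 X165.062 Y104.313
G01 X162.202 Y105.394
G01 X163.031 Y103.959
M5
G00 X51.743 Y60.226
M3 S289
G01 X54.719 Y27.167 F3455
G01 X162.015 Y153.417
G01 X25.173 Y42.677
G01 X51.743 Y60.226
M5
G00 X215.419 Y126.072
M3 S289
G01 X77.384 Y15.697 F3455
G01 X136.731 Y39.985
G01 X144.660 Y147.990
G01 X178.124 Y115.241
G01 X215.419 Y126.072
M5
G00 X146.135 Y125.289
M3 S289
G01 X143.601 Y138.030 F3455
G01 X136.384 Y148.831
G01 X125.583 Y156.048
G01 X112.842 Y158.582
G01 X100.101 Y156.048
G01 X89.300 Y148.831
G01 X82.083 Y138.030
G01 X79.549 Y125.289
G01 X82.083 Y112.548
G01 X89.300 Y101.747
G01 X100.101 Y94.530
G01 X112.842 Y91.996
G01 X125.583 Y94.530
G01 X136.384 Y101.747
G01 X143.601 Y112.548
G01 X146.135 Y125.289
M5
G00 X48.952 Y120.450
M3 S289
G01 X155.040 Y120.450 F3455
G01 X155.040 Y79.306
G01 X48.952 Y79.306
G01 X48.952 Y120.450
M5
G00 X77.024 Y122.669
M3 S289
G01 X70.816 Y121.806 F3455
G01 X62.948 Y122.272
G01 X54.590 Y123.674
G01 X46.913 Y125.619
G01 X41.087 Y127.713
G01 X38.281 Y129.565
G01 X39.665 Y130.780
G01 X46.409 Y130.966
M5
G00 X64.899 Y115.651
M3 S289
G01 X45.320 Y85.237 F3455
G01 X10.344 Y94.459
G01 X8.307 Y130.573
G01 X42.024 Y143.670
G01 X64.899 Y115.651
M5
G00 X0.000 Y0.000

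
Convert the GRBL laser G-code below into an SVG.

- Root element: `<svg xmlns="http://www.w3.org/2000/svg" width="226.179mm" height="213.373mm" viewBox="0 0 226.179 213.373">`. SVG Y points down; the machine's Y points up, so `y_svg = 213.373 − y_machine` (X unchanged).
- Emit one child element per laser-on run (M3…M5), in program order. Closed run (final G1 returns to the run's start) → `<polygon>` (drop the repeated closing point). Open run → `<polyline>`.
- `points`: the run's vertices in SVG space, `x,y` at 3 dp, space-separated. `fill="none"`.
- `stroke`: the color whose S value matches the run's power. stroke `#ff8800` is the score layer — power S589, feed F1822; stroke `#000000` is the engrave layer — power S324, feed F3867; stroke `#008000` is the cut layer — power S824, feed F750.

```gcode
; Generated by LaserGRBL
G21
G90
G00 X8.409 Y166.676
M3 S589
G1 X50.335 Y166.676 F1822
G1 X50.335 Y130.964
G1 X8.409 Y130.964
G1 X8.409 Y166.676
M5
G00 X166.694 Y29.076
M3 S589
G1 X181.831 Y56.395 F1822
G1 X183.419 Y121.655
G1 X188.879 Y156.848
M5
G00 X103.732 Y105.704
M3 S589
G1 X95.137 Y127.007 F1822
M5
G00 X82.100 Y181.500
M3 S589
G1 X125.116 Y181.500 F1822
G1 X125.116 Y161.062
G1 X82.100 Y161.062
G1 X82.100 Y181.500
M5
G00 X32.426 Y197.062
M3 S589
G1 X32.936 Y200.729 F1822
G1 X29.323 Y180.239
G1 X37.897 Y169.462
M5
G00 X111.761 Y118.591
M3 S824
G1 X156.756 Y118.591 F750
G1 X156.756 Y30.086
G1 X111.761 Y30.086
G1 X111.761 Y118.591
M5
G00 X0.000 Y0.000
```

<svg xmlns="http://www.w3.org/2000/svg" width="226.179mm" height="213.373mm" viewBox="0 0 226.179 213.373">
  <polygon points="8.409,46.697 50.335,46.697 50.335,82.409 8.409,82.409" fill="none" stroke="#ff8800"/>
  <polyline points="166.694,184.297 181.831,156.978 183.419,91.718 188.879,56.525" fill="none" stroke="#ff8800"/>
  <polyline points="103.732,107.669 95.137,86.366" fill="none" stroke="#ff8800"/>
  <polygon points="82.100,31.873 125.116,31.873 125.116,52.311 82.100,52.311" fill="none" stroke="#ff8800"/>
  <polyline points="32.426,16.311 32.936,12.644 29.323,33.134 37.897,43.911" fill="none" stroke="#ff8800"/>
  <polygon points="111.761,94.782 156.756,94.782 156.756,183.287 111.761,183.287" fill="none" stroke="#008000"/>
</svg>

Machine Y-up, SVG Y-down with viewBox height 213.373, so y_svg = 213.373 − y_machine; X carries over.

Run 1: power S589 maps to stroke `#ff8800` (score). The run returns to its start, so emit a `<polygon>` with points (Y-flipped): 8.409,46.697 50.335,46.697 50.335,82.409 8.409,82.409.

Run 2: S589 ⇒ score layer `#ff8800`. The run is open, so emit a `<polyline>` with points (Y-flipped): 166.694,184.297 181.831,156.978 183.419,91.718 188.879,56.525.

Run 3: the run's S589 means `#ff8800` (score). The run is open, so emit a `<polyline>` with points (Y-flipped): 103.732,107.669 95.137,86.366.

Run 4: power S589 maps to stroke `#ff8800` (score). The run returns to its start, so emit a `<polygon>` with points (Y-flipped): 82.100,31.873 125.116,31.873 125.116,52.311 82.100,52.311.

Run 5: S589 ⇒ score layer `#ff8800`. The run is open, so emit a `<polyline>` with points (Y-flipped): 32.426,16.311 32.936,12.644 29.323,33.134 37.897,43.911.

Run 6: power S824 maps to stroke `#008000` (cut). The run returns to its start, so emit a `<polygon>` with points (Y-flipped): 111.761,94.782 156.756,94.782 156.756,183.287 111.761,183.287.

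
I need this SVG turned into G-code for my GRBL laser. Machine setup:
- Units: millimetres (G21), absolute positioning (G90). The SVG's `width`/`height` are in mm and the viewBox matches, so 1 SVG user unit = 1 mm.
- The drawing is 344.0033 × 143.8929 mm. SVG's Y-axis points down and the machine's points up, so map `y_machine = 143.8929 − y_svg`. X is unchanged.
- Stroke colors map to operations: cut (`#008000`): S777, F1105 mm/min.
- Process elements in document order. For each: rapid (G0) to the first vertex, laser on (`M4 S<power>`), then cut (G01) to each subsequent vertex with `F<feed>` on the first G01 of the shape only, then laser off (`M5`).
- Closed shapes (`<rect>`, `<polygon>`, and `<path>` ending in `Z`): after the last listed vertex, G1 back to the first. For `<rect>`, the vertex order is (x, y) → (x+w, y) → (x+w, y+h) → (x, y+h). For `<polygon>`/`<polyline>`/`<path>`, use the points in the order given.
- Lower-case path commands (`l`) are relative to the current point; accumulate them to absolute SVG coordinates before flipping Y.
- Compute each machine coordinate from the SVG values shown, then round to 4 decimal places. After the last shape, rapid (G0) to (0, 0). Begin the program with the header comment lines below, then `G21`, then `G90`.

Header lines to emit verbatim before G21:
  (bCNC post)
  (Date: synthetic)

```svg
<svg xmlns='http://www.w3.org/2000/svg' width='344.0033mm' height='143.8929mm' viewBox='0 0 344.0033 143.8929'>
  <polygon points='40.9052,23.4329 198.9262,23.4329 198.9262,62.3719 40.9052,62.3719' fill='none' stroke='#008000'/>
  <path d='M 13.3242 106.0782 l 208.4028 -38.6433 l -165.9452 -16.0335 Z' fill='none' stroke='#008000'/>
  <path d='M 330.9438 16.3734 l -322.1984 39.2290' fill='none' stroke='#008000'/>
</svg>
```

(bCNC post)
(Date: synthetic)
G21
G90
G0 X40.9052 Y120.4600
M4 S777
G01 X198.9262 Y120.4600 F1105
G01 X198.9262 Y81.5210
G01 X40.9052 Y81.5210
G01 X40.9052 Y120.4600
M5
G0 X13.3242 Y37.8147
M4 S777
G01 X221.7270 Y76.4580 F1105
G01 X55.7818 Y92.4915
G01 X13.3242 Y37.8147
M5
G0 X330.9438 Y127.5195
M4 S777
G01 X8.7454 Y88.2905 F1105
M5
G0 X0.0000 Y0.0000

1 u = 1 mm; y_m = 143.8929 − y.

[1] `<polygon>` rectangle, #008000→cut S777 F1105: (40.9052,120.4600) → (198.9262,120.4600) → (198.9262,81.5210) → (40.9052,81.5210) → (40.9052,120.4600) (closed)

[2] `<path>` closed polygon, #008000→cut S777 F1105: (13.3242,37.8147) → (221.7270,76.4580) → (55.7818,92.4915) → (13.3242,37.8147) (closed)

[3] `<path>` line segment, #008000→cut S777 F1105: (330.9438,127.5195) → (8.7454,88.2905)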